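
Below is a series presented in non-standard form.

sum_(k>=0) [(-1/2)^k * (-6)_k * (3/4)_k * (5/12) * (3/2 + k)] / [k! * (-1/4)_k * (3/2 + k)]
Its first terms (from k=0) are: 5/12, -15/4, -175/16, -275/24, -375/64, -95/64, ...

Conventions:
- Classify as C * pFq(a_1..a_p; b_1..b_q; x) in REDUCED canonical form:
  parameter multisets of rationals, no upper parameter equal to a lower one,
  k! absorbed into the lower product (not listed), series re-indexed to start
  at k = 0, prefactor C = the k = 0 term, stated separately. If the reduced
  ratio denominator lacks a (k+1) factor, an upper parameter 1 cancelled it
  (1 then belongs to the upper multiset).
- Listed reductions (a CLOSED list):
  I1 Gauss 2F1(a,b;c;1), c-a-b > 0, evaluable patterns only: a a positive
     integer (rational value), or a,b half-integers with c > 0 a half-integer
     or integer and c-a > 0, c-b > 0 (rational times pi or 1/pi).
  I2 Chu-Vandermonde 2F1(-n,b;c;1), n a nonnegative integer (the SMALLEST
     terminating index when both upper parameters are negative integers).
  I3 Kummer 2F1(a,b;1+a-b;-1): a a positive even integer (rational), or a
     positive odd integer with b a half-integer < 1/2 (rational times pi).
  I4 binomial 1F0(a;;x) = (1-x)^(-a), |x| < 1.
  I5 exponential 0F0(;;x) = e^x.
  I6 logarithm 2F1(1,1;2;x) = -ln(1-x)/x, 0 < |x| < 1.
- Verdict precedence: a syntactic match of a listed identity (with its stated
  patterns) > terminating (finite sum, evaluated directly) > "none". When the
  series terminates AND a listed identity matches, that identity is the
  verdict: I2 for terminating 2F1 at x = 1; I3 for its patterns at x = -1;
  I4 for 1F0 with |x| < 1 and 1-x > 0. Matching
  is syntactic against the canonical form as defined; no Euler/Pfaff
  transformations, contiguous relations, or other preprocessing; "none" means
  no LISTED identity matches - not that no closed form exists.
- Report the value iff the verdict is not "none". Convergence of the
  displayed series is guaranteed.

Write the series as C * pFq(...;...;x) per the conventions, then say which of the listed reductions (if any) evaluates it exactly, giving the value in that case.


Classification (C = 5/12): 2F1 with upper {-6, 3/4}, lower {-1/4}, argument x = -1/2. Verdict: terminating - upper parameter -6 makes this a finite sum (last index 6), evaluated exactly. Sum: -8505/256.

Key step: t_0 being 5/12, striking the common factor k + 3/2 reduces the term (C = 5/12).
Ratio: r(k) = (-1/2) * (k-6) (k+3/4) / [(k-1/4) (k+1)] ; factor over Q: parameters, x = (-1/2), and C = 5/12.


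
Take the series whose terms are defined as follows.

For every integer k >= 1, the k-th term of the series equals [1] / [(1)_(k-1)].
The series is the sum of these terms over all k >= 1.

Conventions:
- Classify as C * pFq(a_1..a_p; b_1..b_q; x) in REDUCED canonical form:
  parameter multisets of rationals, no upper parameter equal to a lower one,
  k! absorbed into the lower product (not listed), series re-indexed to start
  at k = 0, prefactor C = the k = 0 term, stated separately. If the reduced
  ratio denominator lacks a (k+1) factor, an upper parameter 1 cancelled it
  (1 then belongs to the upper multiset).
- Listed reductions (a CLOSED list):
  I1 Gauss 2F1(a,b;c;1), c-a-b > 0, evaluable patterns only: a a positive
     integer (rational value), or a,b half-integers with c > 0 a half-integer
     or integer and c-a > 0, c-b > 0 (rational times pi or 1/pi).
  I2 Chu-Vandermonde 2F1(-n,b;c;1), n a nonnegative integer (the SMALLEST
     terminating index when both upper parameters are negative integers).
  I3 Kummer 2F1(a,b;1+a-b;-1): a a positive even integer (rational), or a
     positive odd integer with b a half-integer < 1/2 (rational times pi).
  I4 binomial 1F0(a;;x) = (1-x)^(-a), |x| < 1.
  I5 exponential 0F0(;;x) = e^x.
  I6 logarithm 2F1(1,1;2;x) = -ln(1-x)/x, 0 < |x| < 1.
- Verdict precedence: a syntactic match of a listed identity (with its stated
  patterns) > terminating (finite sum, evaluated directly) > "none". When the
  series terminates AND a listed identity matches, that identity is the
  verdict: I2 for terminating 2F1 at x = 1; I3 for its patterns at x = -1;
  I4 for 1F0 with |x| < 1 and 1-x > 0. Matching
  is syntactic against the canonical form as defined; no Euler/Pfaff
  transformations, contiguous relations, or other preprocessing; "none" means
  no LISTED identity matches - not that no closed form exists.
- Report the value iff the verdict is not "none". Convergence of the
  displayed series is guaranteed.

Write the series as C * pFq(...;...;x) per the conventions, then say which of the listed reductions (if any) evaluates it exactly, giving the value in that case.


The series (x = 1) is 0F0: upper {-}, lower {-}, prefactor 1. Verdict at x = 1: the exponential series (I5) matches (the 0F0 exponential series at x = 1). Exact value: e^(1).

First insight: t_0 being 1, (1)_k (C = 1) is k! itself.
Ratio: r(k) = 1 * 1 / [(k+1)] - poly over poly, x = 1 from leading terms; C = 1 at k = 0.


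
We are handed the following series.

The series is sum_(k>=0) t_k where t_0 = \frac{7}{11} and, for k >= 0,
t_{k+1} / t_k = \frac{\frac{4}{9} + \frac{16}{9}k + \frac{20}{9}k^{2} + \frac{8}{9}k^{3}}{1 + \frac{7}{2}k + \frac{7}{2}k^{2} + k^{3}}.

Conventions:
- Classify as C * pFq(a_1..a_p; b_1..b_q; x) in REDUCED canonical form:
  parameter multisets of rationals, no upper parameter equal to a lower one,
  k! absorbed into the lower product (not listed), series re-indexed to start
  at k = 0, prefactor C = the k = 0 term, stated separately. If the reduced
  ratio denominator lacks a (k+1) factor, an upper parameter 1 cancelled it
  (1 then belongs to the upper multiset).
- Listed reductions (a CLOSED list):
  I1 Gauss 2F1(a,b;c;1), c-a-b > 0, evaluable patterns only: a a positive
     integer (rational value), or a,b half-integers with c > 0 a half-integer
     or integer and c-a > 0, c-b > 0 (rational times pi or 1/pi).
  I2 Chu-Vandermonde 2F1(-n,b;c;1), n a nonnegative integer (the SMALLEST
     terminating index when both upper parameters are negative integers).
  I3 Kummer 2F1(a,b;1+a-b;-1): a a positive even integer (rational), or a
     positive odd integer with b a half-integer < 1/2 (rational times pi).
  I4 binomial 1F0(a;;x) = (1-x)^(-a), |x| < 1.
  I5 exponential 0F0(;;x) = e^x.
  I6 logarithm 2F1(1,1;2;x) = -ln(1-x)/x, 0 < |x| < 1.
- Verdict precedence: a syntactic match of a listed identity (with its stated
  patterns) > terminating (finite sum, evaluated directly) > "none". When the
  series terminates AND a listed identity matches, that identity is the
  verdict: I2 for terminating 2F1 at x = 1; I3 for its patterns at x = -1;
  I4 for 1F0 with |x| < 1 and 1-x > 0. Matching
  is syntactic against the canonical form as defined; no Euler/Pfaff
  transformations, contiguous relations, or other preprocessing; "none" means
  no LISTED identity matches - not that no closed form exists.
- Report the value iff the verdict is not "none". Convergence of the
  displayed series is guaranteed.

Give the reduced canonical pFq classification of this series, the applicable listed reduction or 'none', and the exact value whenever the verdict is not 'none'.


Classification (C = \frac{7}{11}): 2F1 with upper {1, 1}, lower {2}, argument x = \frac{8}{9}. Verdict: the I6 logarithm reduction matches (the logarithm: parameters (1,1;2), x = \frac{8}{9}). Sum: \left(-\frac{63}{88}\right) \cdot \ln\left(\frac{1}{9}\right).

First insight: with t_0 = \frac{7}{11}, the ratio is unreduced: k + 1/2 divides both sides (C = 7/11, x = 8/9).
Adjacent-term ratio: r(k) = \frac{8}{9} * (k+1) (k+1) / [(k+2) (k+1)] - rational in k, leading ratio \frac{8}{9}; with t_0 = \frac{7}{11}, classification follows.


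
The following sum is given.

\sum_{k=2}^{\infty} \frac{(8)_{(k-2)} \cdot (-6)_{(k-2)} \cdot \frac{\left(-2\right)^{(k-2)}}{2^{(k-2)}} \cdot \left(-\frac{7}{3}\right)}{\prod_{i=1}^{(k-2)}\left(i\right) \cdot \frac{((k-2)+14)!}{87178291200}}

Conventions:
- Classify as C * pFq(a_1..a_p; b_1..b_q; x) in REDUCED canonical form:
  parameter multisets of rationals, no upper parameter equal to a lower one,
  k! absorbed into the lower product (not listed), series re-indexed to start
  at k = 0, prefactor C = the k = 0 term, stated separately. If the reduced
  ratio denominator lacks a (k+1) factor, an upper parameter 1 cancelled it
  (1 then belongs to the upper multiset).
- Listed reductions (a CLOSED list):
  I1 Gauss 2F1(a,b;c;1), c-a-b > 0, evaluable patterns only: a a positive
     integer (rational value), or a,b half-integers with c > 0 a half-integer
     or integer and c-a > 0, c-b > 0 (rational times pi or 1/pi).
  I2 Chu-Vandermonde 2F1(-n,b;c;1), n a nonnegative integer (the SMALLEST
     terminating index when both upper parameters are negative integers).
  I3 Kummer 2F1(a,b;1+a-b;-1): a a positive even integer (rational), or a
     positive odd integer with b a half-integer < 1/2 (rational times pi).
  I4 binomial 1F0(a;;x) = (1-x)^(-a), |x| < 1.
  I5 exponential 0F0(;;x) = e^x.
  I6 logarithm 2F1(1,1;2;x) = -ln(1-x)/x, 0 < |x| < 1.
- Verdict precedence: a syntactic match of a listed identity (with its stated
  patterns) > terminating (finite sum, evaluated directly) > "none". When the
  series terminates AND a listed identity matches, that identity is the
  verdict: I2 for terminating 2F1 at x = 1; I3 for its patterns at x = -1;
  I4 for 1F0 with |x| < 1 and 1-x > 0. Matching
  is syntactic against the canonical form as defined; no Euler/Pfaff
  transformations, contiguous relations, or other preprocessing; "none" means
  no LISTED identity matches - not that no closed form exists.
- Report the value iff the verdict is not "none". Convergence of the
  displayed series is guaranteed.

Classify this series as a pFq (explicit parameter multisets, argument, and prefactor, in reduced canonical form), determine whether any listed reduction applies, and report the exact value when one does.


Canonical form: C = -\frac{7}{3} times 2F1 with upper {-6, 8}, lower {15}, x = -1. Verdict: Kummer's theorem (I3) applies (x = -1; c = 15 equals 1+a-b for upper {-6, 8}: listed pattern). Exact value: -\frac{1001}{30}.

Key observation: t_0 = -\frac{7}{3} here, and the product of the first k integers (C = -7/3) is k!.
Adjacent-term ratio: r(k) = -1 * (k-6) (k+8) / [(k+15) (k+1)] ; factor over Q: parameters, x = -1, and C = -\frac{7}{3}.


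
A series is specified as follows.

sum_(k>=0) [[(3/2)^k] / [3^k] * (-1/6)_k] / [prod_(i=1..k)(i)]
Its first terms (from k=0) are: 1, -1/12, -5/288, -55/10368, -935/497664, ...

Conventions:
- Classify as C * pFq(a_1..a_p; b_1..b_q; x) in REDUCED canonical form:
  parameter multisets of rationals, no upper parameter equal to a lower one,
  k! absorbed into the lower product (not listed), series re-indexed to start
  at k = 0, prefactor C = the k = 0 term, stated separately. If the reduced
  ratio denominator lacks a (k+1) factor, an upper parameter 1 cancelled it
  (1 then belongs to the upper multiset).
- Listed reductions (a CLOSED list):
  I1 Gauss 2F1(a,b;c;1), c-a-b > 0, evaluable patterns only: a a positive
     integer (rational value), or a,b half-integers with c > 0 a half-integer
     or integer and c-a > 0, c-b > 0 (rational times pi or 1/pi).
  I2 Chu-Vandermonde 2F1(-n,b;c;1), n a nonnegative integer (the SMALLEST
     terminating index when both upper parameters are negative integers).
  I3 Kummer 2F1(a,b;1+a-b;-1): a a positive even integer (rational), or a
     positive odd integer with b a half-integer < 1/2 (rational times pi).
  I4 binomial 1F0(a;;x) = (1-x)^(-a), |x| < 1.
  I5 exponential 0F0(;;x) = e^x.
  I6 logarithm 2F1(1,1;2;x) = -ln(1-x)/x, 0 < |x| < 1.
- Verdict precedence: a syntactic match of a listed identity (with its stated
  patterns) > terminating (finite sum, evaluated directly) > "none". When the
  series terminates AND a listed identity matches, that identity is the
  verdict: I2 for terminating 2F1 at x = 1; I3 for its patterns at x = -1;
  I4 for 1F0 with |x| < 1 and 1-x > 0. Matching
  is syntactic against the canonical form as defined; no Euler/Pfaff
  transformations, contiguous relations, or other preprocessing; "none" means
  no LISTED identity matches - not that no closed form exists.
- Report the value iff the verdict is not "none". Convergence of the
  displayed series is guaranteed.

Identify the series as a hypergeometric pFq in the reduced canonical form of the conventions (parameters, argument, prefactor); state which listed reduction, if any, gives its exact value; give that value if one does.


This is 1 * 1F0(-1/6; -; 1/2) in reduced canonical form. Verdict: this is the binomial series (I4) (the 1F0 binomial series: exponent 1/6, x = 1/2). Sum: (1/2)^(1/6).

Key step: t_0 being 1, the two k-th powers (prefactor 1) combine into one argument.
Ratio: r(k) = (1/2) * (k-1/6) / [(k+1)] - poly over poly, x = (1/2) from leading terms; C = 1 at k = 0.


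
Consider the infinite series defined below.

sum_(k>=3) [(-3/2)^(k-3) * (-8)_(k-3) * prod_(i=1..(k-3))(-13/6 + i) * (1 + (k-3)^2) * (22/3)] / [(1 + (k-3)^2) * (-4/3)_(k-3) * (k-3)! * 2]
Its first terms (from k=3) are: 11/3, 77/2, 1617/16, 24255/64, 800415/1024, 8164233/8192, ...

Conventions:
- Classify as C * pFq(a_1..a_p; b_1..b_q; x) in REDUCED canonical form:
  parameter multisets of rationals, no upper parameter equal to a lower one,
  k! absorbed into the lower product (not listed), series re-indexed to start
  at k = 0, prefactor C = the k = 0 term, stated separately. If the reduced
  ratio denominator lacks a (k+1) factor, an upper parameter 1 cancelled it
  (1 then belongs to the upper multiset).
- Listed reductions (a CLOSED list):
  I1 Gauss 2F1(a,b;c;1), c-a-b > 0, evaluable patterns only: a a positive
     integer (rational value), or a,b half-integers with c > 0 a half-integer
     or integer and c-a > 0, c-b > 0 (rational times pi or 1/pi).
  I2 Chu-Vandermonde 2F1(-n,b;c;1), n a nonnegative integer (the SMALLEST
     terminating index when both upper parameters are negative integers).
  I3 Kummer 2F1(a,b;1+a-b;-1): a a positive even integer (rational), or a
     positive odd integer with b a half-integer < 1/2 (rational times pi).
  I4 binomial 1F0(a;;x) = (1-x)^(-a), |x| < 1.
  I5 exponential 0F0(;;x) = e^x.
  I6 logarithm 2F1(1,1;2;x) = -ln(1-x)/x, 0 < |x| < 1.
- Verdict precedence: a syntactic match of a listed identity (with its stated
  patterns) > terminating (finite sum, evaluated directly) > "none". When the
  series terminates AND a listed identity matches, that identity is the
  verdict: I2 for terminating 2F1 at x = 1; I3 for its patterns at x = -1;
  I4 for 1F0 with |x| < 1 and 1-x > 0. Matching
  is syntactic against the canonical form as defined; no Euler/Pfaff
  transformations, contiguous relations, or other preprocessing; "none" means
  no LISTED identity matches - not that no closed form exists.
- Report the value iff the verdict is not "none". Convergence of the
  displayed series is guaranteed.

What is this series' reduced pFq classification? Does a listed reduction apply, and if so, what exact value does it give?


At argument -3/2: a 2F1 with upper {-8, -7/6}, lower {-4/3}, scaled by C = 11/3. Verdict: terminating - upper parameter -8 makes this a finite sum (last index 8), evaluated exactly. Value: 87972733915/25165824.

Structural cue: with t_0 = 11/3, the constant factors (C = 11/3, x = -3/2) combine into one prefactor.
Ratio: r(k) = (-3/2) * (k-8) (k-7/6) / [(k-4/3) (k+1)] - rational in k, leading ratio (-3/2); with t_0 = 11/3, classification follows.


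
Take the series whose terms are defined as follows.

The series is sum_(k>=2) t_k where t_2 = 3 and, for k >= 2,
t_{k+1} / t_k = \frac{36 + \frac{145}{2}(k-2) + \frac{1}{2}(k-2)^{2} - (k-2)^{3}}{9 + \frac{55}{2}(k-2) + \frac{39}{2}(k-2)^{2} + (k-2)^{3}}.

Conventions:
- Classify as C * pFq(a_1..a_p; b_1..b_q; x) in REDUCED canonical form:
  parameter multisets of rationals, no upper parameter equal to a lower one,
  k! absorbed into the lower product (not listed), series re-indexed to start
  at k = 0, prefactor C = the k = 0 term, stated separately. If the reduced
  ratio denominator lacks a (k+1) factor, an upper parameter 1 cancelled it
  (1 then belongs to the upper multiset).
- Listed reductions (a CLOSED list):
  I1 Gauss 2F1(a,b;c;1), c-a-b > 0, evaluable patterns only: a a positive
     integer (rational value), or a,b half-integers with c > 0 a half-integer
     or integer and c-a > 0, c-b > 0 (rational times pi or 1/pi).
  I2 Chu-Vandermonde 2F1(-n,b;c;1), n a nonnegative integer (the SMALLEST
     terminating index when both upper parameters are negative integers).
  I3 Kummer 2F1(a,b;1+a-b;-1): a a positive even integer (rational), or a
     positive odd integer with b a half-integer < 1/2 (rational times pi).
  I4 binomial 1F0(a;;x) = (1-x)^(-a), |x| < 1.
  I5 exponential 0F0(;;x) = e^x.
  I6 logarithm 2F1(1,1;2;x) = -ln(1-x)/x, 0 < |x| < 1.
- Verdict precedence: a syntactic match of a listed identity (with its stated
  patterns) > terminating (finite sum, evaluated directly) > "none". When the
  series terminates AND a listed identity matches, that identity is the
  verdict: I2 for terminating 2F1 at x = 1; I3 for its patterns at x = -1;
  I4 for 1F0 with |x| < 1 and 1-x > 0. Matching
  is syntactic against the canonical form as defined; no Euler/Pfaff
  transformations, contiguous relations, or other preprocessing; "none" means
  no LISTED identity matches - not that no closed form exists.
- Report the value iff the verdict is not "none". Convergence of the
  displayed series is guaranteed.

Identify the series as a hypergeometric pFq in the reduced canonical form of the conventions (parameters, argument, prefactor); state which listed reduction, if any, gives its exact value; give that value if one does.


Reduced: x = -1, 2F1, upper = {-9, 8}, lower = {18}, C = 3. Verdict: the Kummer evaluation I3 matches (x = -1; c = 18 equals 1+a-b for upper {-9, 8}: listed pattern). Hence: 102.

The tell: t_0 = 3 here, and factor the ratio over Q (C = 3): negated roots = parameters.
Term ratio: r(k) = -1 * (k-9) (k+8) / [(k+18) (k+1)] - rational; roots negated = parameters, x = -1, C = 3.


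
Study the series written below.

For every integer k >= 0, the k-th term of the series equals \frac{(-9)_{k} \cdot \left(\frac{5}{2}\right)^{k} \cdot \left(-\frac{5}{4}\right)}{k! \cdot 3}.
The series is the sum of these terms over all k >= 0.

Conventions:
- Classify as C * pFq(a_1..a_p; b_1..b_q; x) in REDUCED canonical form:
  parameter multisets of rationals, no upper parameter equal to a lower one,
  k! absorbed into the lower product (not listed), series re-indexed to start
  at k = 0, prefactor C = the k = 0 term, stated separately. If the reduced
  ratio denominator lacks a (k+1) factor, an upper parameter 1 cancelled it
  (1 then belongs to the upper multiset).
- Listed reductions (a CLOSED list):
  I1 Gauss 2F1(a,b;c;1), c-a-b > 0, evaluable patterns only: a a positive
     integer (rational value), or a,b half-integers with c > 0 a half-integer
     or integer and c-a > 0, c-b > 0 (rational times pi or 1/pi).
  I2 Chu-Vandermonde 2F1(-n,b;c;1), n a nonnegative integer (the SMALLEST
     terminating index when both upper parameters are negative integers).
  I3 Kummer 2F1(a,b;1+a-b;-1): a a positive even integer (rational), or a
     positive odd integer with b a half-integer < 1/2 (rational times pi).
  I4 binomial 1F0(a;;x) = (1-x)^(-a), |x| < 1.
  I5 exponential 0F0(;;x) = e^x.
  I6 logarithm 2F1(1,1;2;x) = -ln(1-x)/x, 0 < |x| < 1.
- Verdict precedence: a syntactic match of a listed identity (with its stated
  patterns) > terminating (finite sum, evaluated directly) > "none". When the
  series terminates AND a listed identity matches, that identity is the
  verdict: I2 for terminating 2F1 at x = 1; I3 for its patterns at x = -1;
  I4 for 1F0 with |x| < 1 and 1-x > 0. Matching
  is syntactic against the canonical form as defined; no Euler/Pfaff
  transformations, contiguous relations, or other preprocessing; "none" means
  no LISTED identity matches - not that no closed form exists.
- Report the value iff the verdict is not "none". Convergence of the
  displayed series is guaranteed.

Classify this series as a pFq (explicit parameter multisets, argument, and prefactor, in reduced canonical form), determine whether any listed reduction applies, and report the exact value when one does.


This is -\frac{5}{12} * 1F0(-9; -; \frac{5}{2}) in reduced canonical form. Verdict: terminating - the sum ends at index 9 because -9 is a negative integer; exact evaluation follows. Hence: \frac{32805}{2048}.

First insight: with t_0 = -\frac{5}{12}, the constant factors (prefactor -5/12) combine into one prefactor.
Consecutive-term ratio: r(k) = \frac{5}{2} * (k-9) / [(k+1)] - rational; roots negated = parameters, x = \frac{5}{2}, C = -\frac{5}{12}.


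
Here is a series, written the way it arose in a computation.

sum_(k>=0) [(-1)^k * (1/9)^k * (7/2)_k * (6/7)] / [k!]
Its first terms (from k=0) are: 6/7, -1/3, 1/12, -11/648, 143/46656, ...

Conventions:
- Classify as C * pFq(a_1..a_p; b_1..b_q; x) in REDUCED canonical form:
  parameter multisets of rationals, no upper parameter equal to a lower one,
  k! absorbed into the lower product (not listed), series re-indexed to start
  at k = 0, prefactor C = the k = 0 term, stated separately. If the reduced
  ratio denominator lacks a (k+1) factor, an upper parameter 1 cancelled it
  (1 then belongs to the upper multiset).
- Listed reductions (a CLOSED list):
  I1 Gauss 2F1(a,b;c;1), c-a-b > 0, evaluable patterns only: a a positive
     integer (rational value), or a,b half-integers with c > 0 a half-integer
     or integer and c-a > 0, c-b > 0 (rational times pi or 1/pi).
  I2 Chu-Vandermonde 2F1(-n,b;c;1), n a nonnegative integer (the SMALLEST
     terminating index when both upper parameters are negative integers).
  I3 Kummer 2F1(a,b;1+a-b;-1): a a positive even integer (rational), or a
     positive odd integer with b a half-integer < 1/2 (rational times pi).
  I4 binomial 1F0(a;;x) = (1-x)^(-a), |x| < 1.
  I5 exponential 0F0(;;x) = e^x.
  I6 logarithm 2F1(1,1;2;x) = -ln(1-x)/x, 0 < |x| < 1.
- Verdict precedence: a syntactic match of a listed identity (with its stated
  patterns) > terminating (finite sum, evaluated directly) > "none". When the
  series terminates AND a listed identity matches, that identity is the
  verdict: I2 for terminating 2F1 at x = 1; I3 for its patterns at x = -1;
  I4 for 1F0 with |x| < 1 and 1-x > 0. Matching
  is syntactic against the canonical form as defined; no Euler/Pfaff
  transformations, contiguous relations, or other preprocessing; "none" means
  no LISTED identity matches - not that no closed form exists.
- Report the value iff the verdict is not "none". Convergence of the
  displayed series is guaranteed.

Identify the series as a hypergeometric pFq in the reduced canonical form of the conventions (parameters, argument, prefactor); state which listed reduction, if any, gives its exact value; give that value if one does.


The series (x = -1/9) is 1F0: upper {7/2}, lower {-}, prefactor 6/7. Verdict: the binomial series (I4) matches (the 1F0 binomial series: exponent -7/2, x = -1/9). Sum: (6/7) * (10/9)^(-7/2).

The tell: from the first term 6/7: the (-1)^k factor (C = 6/7, x = -1/9) folds into the argument's sign.
Adjacent-term ratio: r(k) = (-1/9) * (k+7/2) / [(k+1)] - rational in k. x = (-1/9); t_0 = 6/7; negate the roots.


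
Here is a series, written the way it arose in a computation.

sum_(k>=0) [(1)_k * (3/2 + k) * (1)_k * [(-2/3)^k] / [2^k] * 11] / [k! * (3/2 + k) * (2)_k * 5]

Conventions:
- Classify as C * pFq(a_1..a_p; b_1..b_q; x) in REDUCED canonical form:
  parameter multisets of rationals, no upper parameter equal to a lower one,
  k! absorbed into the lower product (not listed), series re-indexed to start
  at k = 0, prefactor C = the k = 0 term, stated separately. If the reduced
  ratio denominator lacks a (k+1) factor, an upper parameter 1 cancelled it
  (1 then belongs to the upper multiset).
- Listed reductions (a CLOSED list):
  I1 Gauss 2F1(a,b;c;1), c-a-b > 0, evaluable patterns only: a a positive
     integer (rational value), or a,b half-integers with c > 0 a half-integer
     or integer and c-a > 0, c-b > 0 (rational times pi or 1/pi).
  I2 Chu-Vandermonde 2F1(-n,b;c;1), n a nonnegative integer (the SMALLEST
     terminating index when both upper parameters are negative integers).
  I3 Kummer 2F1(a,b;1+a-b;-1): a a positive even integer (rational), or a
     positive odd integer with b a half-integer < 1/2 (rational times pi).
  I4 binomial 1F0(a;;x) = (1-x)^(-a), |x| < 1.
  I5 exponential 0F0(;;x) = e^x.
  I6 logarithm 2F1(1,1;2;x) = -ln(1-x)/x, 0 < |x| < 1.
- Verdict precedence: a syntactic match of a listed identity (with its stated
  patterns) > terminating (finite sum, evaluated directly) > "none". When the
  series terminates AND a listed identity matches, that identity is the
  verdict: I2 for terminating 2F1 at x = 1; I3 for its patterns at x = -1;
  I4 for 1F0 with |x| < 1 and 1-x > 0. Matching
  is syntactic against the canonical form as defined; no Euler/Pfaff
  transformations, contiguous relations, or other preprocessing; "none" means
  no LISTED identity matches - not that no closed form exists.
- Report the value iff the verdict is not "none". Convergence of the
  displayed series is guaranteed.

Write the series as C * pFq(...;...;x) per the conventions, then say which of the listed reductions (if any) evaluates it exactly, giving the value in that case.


First insight: x = (-1/3) and the two k-th powers (C = 11/5, x = -1/3) combine into one argument.
Step ratio: r(k) = (-1/3) * (k+1) (k+1) / [(k+2) (k+1)] ; factor over Q: parameters, x = (-1/3), and C = 11/5.

The series (x = -1/3) is 2F1: upper {1, 1}, lower {2}, prefactor 11/5. Verdict: logarithm (I6) fires (the logarithm: parameters (1,1;2), x = -1/3). Value: (33/5) * ln(4/3).


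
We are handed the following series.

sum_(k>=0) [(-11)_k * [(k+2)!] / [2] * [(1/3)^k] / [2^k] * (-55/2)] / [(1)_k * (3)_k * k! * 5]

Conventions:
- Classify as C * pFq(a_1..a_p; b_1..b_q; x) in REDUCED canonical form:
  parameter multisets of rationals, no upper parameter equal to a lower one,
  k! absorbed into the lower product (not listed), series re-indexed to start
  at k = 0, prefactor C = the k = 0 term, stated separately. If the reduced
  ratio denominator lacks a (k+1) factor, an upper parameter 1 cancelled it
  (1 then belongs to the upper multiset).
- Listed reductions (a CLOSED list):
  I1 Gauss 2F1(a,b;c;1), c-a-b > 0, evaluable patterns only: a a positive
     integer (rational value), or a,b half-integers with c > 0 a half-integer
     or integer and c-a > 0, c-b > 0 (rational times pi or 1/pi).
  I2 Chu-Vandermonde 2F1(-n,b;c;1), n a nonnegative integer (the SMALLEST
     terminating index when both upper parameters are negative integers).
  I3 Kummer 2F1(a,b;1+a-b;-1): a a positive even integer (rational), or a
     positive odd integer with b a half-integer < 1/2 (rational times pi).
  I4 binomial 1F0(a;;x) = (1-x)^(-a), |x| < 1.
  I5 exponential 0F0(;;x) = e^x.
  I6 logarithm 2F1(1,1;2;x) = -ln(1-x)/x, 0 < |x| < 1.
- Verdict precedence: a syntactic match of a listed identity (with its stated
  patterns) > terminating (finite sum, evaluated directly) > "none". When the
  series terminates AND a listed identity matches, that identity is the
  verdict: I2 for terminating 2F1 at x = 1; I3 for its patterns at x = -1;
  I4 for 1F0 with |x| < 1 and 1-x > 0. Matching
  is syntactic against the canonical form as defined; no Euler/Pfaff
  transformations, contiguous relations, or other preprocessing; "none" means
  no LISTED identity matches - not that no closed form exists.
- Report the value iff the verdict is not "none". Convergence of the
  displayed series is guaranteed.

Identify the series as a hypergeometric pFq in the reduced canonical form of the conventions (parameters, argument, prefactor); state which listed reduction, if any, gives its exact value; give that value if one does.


At argument 1/6: a 1F1 with upper {-11}, lower {1}, scaled by C = -11/2. Verdict: terminating. With -11 upstairs the series is a 12-term polynomial sum; evaluated term by term. Exact value: 108109511482075/105321436545024.

Key step: t_0 being -11/2, the two k-th powers (C = -11/2) combine into one argument.
Consecutive-term ratio: r(k) = (1/6) * (k-11) / [(k+1) (k+1)] - rational; roots negated = parameters, x = (1/6), C = -11/2.


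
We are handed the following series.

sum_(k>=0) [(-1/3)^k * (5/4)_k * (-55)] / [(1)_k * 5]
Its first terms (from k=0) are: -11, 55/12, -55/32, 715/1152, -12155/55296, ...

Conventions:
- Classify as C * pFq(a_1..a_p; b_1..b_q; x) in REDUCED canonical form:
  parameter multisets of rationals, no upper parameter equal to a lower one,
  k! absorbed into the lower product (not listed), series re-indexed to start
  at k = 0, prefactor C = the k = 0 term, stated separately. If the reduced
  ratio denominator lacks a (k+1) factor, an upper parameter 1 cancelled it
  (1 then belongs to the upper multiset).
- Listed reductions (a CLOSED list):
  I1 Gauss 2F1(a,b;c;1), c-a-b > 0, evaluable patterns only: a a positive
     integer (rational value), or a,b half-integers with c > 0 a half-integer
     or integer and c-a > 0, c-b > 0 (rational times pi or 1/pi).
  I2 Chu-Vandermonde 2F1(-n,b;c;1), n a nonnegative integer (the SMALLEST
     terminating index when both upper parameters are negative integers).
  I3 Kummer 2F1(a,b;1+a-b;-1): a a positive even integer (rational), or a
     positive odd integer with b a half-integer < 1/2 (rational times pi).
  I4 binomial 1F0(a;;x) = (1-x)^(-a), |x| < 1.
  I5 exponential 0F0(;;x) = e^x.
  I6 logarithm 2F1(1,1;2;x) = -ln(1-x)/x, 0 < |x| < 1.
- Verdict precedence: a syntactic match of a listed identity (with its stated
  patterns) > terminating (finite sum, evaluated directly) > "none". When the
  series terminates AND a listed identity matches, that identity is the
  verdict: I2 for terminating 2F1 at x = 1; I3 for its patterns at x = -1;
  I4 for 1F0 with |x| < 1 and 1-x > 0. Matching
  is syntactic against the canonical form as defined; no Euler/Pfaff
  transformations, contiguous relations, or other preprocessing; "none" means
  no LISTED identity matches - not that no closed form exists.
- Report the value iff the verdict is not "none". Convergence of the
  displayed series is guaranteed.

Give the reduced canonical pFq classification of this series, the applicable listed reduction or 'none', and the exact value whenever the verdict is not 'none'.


This is -11 * 1F0(5/4; -; -1/3) in reduced canonical form. Verdict at x = -1/3: binomial (I4) matches (the 1F0 binomial series: exponent -5/4, x = -1/3). Value: (-11) * (4/3)^(-5/4).

Structural cue: t_0 = -11 here, and (1)_k (prefactor -11) is k! itself.
Consecutive-term ratio: r(k) = (-1/3) * (k+5/4) / [(k+1)] - rational in k, leading ratio (-1/3); with t_0 = -11, classification follows.


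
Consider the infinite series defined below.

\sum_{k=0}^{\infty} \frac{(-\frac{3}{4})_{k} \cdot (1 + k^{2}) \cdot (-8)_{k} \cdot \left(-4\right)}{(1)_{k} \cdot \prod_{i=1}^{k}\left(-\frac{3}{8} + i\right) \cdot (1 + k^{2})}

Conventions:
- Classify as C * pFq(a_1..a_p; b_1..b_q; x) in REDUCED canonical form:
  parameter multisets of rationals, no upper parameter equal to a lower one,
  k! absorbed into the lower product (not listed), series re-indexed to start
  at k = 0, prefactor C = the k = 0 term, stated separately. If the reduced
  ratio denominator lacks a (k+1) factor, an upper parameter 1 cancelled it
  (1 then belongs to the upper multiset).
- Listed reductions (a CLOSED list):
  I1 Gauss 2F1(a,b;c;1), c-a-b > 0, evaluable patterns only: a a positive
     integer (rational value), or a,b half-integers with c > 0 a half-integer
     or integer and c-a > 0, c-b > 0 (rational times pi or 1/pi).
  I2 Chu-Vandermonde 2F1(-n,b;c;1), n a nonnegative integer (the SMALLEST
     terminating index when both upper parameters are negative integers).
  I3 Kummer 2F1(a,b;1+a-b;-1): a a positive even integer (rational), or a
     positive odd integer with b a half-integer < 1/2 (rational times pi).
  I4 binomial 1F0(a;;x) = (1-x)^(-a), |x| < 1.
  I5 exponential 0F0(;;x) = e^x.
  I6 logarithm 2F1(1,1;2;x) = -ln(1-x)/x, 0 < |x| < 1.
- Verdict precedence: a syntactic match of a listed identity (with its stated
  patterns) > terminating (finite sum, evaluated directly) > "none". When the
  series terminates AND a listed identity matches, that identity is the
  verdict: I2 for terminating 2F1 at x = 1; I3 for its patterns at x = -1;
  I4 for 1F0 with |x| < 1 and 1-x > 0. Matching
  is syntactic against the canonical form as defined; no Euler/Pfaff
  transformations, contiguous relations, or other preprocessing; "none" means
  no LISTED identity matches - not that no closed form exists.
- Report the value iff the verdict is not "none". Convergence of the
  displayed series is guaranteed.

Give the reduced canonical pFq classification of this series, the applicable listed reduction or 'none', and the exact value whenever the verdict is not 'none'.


x = 1 here; the reduced form reads 2F1, upper {-8, -\frac{3}{4}}, lower {\frac{5}{8}}, C = -4. Verdict (x = 1): the Chu-Vandermonde identity I2 applies (terminating 2F1 at x = 1 with n = 8, b = -3/4, c = \frac{5}{8}). Its exact value is -\frac{7247224644}{225485585}.

First insight: with t_0 = -4, k^2 + 1 divides numerator and denominator alike; C = -4 after cancelling.
Consecutive-term ratio: r(k) = 1 * (k-8) (k-\frac{3}{4}) / [(k+\frac{5}{8}) (k+1)] - rational; roots negated = parameters, x = 1, C = -4.


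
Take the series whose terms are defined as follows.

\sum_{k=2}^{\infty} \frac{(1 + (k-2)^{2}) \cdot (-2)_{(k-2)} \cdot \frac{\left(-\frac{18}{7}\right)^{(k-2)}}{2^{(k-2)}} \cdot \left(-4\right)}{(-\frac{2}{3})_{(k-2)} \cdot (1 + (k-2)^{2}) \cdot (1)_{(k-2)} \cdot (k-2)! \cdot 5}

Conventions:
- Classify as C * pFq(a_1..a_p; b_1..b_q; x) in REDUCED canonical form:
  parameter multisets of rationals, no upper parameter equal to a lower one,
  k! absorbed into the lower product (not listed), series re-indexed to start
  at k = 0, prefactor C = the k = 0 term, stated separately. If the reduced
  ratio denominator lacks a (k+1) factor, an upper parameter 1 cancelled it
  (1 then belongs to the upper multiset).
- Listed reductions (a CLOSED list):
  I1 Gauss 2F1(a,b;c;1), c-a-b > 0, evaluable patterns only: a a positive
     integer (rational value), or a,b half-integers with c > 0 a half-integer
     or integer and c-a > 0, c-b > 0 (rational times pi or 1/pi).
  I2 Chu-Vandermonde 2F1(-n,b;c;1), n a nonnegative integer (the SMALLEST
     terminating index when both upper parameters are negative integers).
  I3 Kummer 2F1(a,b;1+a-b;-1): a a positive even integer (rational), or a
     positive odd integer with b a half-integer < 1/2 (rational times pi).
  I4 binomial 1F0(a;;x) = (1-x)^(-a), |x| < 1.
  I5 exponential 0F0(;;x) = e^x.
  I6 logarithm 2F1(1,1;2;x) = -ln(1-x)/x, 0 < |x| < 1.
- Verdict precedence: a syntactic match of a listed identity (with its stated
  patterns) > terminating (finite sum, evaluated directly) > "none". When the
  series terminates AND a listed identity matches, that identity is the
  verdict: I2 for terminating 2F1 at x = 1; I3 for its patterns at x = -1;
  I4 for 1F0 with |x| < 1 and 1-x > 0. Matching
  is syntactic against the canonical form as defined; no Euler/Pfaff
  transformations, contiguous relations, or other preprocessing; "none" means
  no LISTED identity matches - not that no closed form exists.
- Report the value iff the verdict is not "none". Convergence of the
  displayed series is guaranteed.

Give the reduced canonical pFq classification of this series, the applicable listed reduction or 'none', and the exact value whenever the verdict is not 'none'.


At argument -\frac{9}{7}: a 1F2 with upper {-2}, lower {-\frac{2}{3}, 1}, scaled by C = -\frac{4}{5}. Verdict: terminating (-2 upstairs). 3 nonzero terms in all; added directly. Its exact value is \frac{1289}{245}.

Key step: x = -\frac{9}{7} and the two k-th powers (C = -4/5, x = -9/7) combine into one argument.
Term ratio: r(k) = -\frac{9}{7} * (k-2) / [(k-\frac{2}{3}) (k+1) (k+1)] - rational in k. x = -\frac{9}{7}; t_0 = -\frac{4}{5}; negate the roots.


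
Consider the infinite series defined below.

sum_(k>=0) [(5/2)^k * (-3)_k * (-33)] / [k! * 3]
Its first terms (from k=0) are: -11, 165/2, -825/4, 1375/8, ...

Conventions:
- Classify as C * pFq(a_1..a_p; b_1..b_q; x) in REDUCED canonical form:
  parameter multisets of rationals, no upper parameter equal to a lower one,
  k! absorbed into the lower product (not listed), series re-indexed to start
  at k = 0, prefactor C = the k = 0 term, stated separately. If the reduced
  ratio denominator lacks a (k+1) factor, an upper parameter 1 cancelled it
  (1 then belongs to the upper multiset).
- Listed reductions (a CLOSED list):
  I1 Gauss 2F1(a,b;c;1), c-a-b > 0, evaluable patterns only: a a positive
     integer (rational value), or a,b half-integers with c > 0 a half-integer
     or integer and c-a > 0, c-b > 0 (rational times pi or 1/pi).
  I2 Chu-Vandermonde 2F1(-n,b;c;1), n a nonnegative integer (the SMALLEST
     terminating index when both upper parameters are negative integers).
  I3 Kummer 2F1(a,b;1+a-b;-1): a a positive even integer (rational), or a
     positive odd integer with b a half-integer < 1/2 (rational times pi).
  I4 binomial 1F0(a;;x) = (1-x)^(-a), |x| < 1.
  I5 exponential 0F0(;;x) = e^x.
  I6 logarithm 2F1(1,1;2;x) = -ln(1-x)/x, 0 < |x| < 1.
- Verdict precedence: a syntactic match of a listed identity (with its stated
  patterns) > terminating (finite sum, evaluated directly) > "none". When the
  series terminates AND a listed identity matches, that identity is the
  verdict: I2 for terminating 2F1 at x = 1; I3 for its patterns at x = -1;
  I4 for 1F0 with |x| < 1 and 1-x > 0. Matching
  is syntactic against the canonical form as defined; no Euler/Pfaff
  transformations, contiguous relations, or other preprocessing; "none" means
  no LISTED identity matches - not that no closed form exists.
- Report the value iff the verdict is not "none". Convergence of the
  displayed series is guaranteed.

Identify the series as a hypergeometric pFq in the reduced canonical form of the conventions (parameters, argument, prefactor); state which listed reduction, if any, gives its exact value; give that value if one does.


The series (x = 5/2) is 1F0: upper {-3}, lower {-}, prefactor -11. Verdict: terminating at k = 3: the factor (-3)_k kills every later term; summing the 4 survivors is exact. Its exact value is 297/8.

The tell: from the first term -11: the constant factors (C = -11, x = 5/2) combine into one prefactor.
Ratio: r(k) = (5/2) * (k-3) / [(k+1)] - rational in k, leading ratio (5/2); with t_0 = -11, classification follows.


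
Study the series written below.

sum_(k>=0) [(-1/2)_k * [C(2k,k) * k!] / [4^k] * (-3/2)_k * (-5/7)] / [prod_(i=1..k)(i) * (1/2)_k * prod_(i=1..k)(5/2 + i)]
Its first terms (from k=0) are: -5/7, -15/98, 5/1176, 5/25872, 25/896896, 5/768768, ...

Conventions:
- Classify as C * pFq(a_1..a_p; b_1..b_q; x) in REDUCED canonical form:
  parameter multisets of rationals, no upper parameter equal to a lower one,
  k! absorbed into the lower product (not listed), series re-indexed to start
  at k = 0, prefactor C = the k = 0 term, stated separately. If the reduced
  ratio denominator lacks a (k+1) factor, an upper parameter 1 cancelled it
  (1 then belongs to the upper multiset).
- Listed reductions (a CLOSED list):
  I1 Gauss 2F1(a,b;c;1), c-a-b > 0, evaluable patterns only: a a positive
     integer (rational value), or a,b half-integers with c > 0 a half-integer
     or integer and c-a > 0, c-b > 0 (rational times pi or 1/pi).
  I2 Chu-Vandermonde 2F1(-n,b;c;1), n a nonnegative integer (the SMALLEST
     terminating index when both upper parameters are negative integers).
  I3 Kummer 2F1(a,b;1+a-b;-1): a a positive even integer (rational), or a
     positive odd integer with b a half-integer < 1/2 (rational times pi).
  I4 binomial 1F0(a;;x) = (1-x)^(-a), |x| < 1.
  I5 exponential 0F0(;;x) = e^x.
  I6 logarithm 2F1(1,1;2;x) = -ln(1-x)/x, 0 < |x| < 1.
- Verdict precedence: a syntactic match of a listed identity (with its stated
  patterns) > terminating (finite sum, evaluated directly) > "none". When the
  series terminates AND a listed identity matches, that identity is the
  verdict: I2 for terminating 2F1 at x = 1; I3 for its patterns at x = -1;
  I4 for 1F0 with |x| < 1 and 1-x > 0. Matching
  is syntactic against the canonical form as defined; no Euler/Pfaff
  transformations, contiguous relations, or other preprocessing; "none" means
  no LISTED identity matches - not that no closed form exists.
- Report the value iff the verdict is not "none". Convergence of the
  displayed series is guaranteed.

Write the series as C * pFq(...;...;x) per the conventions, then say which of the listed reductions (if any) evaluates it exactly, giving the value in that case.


Prefactor -5/7, argument 1: 2F1 with upper {-3/2, -1/2} over lower {7/2}. Verdict (x = 1): the half-integer Gauss pattern (I1) applies (x = 1; upper {-3/2, -1/2} half-integers, c = 7/2 in the evaluable pattern). Exact value: (-1125/4096) * pi.

The tell: x = 1 and C(2k,k) (C = -5/7) equals 4^k (1/2)_k / k!.
Term ratio: r(k) = 1 * (k-3/2) (k-1/2) / [(k+7/2) (k+1)] - rational in k, leading ratio 1; with t_0 = -5/7, classification follows.
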